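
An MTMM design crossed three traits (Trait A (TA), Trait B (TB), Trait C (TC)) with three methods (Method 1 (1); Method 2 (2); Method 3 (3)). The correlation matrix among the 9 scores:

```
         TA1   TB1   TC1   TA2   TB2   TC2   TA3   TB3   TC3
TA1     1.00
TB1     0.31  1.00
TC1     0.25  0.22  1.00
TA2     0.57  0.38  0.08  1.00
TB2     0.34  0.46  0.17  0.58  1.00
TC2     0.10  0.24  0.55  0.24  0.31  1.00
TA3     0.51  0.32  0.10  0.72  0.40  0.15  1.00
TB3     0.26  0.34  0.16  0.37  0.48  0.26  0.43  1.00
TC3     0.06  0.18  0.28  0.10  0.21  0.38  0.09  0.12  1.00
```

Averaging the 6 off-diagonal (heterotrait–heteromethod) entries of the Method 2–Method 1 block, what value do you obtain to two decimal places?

0.22

HTHM values (method 2 × method 1): 0.38, 0.08, 0.34, 0.17, 0.10, 0.24; mean = 1.31/6 = 0.22.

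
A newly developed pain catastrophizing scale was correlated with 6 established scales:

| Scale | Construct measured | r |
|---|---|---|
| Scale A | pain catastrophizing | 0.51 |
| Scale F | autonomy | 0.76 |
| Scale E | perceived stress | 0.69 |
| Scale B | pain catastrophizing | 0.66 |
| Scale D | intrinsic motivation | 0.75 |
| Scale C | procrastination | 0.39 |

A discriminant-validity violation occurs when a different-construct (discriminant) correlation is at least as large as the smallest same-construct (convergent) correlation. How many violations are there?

3

Convergent (same construct = pain catastrophizing): Scale A, Scale B.
Smallest convergent = 0.51. Discriminant values: 0.76, 0.69, 0.75, 0.39; count ≥ 0.51 → 3.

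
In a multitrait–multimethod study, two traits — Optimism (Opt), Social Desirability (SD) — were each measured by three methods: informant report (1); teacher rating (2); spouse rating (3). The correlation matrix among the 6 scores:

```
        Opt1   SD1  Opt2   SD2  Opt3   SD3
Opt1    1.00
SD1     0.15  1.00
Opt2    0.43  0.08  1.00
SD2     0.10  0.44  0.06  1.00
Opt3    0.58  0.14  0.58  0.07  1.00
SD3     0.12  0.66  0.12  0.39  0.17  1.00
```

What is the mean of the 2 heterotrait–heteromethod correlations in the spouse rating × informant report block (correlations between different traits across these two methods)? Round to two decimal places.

HTHM values (method 3 × method 1): 0.14, 0.12; mean = 0.26/2 = 0.13.

0.13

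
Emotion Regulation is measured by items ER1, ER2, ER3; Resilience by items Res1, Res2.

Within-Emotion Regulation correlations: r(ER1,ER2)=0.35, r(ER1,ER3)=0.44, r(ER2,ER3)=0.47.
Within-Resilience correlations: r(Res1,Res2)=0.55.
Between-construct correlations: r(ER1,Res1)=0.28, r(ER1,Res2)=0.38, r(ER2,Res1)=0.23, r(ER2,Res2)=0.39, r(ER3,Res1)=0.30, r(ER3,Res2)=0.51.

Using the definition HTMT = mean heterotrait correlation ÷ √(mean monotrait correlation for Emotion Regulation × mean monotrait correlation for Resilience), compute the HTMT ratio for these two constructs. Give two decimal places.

0.72

Between-construct mean = 2.09/6 = 0.3483.
Mean within-ER = 1.26/3 = 0.4200; mean within-Res = 0.55/1 = 0.5500.
Geometric mean = √(0.4200 × 0.5500) = 0.4806.
HTMT = 0.3483 / 0.4806 = 0.72.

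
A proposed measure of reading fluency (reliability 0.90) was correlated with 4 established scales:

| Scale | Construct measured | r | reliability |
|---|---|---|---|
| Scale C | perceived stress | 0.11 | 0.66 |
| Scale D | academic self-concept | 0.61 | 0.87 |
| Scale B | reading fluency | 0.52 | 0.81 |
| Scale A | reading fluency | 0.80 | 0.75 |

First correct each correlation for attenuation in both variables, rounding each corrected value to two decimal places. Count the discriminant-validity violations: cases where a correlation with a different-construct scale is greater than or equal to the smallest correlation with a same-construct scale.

Disattenuated r (r / √(r_scale · r_new)):
  Scale C (disc): 0.11 / √(0.66·0.90) = 0.14
  Scale D (disc): 0.61 / √(0.87·0.90) = 0.69
  Scale B (conv): 0.52 / √(0.81·0.90) = 0.61
  Scale A (conv): 0.80 / √(0.75·0.90) = 0.97
Smallest convergent = 0.61. Discriminant values: 0.14, 0.69; count ≥ 0.61 → 1.

1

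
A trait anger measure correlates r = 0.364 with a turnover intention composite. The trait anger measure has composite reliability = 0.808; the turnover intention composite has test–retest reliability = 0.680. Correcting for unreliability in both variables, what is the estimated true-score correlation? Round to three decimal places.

r_true = r_obs / √(r_xx · r_yy) = 0.364 / √(0.808 × 0.680) = 0.364 / √0.549440 = 0.364 / 0.7412 ≈ 0.491.

0.491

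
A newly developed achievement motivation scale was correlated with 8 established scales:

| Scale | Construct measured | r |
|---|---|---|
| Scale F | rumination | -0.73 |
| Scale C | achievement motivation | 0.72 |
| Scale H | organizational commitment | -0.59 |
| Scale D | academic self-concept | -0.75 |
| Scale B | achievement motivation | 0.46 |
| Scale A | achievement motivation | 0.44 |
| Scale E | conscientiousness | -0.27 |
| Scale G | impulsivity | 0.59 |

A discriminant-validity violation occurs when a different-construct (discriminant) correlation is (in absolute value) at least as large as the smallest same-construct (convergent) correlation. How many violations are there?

4

Convergent (same construct = achievement motivation): Scale C, Scale B, Scale A.
Smallest convergent = 0.44. Discriminant |r|: 0.73, 0.59, 0.75, 0.27, 0.59; count ≥ 0.44 → 4.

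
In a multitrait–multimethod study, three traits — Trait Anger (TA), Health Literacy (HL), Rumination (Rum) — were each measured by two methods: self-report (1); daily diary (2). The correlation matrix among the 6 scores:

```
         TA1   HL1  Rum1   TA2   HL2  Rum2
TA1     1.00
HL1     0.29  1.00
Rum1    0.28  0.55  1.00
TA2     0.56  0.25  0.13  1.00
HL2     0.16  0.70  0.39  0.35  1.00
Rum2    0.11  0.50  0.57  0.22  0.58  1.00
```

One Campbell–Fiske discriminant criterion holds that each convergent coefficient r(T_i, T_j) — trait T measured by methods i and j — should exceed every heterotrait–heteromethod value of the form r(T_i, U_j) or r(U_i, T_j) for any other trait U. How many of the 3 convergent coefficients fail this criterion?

Convergent coefficients and their comparison sets:
TA (methods 1·2): 0.56 vs {0.16, 0.25, 0.11, 0.13} → pass.
HL (methods 1·2): 0.70 vs {0.25, 0.16, 0.50, 0.39} → pass.
Rum (methods 1·2): 0.57 vs {0.13, 0.11, 0.39, 0.50} → pass.
0 of 3 fail.

0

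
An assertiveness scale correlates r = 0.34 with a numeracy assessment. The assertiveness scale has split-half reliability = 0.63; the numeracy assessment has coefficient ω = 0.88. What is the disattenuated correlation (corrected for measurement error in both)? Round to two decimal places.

0.46

r_true = r_obs / √(r_xx · r_yy) = 0.34 / √(0.63 × 0.88) = 0.34 / √0.5544 = 0.34 / 0.7446 ≈ 0.46.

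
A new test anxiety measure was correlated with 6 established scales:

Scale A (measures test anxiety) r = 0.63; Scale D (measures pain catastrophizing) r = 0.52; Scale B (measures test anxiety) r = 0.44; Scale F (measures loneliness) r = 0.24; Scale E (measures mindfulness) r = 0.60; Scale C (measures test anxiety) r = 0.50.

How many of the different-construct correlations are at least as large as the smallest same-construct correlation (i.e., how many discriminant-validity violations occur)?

2

Convergent (same construct = test anxiety): Scale A, Scale B, Scale C.
Smallest convergent = 0.44. Discriminant values: 0.52, 0.24, 0.60; count ≥ 0.44 → 2.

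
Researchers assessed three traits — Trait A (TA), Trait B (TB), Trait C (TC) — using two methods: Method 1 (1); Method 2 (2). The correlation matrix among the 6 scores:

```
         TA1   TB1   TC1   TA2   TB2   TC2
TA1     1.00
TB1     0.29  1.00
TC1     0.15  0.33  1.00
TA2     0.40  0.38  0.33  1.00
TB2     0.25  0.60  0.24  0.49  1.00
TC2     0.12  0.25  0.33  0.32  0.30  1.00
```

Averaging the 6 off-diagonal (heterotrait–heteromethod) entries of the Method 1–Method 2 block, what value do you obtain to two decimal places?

0.26

HTHM values (method 1 × method 2): 0.25, 0.12, 0.38, 0.25, 0.33, 0.24; mean = 1.57/6 = 0.26.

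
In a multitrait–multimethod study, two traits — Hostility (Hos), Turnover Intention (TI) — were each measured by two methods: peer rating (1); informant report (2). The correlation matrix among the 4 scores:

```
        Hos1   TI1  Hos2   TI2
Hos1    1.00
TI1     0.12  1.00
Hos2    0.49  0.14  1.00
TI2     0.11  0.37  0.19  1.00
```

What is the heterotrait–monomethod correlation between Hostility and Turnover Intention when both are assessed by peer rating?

Different traits, same method: r(Hos1, TI1) = 0.12.

0.12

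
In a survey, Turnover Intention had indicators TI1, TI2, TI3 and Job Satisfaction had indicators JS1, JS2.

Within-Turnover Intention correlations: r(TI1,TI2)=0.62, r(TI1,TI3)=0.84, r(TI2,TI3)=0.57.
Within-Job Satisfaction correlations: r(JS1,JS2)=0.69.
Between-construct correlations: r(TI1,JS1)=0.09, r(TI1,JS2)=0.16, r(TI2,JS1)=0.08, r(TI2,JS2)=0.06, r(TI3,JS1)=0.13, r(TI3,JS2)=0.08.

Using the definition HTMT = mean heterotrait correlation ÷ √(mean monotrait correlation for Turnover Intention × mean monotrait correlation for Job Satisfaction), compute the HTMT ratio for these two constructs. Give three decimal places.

0.146

Mean between = 0.60/6 = 0.1000.
Mean within-TI = 2.03/3 = 0.6767; mean within-JS = 0.69/1 = 0.6900.
Geometric mean = √(0.6767 × 0.6900) = 0.6833.
HTMT = 0.1000 / 0.6833 = 0.146.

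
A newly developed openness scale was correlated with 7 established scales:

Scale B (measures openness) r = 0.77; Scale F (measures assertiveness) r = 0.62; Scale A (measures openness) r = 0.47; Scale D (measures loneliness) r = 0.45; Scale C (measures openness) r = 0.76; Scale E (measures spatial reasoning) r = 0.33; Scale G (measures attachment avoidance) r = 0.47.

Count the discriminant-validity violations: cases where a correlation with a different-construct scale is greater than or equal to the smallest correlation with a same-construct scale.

2

Convergent (same construct = openness): Scale B, Scale A, Scale C.
Smallest convergent = 0.47. Discriminant values: 0.62, 0.45, 0.33, 0.47; count ≥ 0.47 → 2.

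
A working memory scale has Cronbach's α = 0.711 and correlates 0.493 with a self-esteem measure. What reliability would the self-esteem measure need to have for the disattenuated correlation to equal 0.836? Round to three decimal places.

0.489

r_true = r_obs / √(r_xx · r_yy) ⇒ 0.836 = 0.493 / √(0.711 · r_yy).
√(0.711 · r_yy) = 0.493 / 0.836 = 0.5897; 0.711 · r_yy = 0.3477; r_yy = 0.3477 / 0.711 ≈ 0.489.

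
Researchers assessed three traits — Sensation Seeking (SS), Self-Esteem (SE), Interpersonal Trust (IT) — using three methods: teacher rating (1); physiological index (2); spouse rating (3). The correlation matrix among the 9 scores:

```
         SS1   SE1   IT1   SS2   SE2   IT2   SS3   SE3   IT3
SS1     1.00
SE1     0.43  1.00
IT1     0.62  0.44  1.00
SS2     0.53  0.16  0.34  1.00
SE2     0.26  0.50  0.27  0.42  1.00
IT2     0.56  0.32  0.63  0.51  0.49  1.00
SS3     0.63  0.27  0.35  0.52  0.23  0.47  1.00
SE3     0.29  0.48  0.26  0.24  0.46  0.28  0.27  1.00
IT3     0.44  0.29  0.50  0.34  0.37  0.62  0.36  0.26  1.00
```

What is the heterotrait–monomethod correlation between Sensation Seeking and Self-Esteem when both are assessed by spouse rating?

0.27

Different traits, same method: r(SS3, SE3) = 0.27.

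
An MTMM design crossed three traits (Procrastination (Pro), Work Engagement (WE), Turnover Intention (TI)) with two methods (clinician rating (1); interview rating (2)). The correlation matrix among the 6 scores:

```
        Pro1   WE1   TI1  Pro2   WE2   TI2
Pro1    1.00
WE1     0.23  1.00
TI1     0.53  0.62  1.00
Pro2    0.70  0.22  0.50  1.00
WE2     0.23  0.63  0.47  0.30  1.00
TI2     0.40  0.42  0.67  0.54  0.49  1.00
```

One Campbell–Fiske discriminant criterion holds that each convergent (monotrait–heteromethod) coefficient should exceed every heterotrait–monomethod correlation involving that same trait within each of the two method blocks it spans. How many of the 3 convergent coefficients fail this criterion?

0

Checking each validity diagonal entry against its comparison values:
Pro (methods 1·2): 0.70 vs {0.23, 0.30, 0.53, 0.54} → pass.
WE (methods 1·2): 0.63 vs {0.23, 0.30, 0.62, 0.49} → pass.
TI (methods 1·2): 0.67 vs {0.53, 0.54, 0.62, 0.49} → pass.
0 of 3 fail.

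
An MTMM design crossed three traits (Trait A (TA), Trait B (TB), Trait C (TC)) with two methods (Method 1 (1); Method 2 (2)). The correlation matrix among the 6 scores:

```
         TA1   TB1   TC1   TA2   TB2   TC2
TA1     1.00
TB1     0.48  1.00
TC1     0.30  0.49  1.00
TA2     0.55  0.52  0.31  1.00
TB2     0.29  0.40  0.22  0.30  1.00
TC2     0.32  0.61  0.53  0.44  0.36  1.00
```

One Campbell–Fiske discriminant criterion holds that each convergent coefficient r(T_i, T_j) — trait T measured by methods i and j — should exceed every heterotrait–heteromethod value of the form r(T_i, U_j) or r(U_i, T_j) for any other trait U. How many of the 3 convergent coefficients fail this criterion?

2

Checking each validity diagonal entry against its comparison values:
TA (methods 1·2): 0.55 vs {0.29, 0.52, 0.32, 0.31} → pass.
TB (methods 1·2): 0.40 vs {0.52, 0.29, 0.61, 0.22} → fail.
TC (methods 1·2): 0.53 vs {0.31, 0.32, 0.22, 0.61} → fail.
2 of 3 fail.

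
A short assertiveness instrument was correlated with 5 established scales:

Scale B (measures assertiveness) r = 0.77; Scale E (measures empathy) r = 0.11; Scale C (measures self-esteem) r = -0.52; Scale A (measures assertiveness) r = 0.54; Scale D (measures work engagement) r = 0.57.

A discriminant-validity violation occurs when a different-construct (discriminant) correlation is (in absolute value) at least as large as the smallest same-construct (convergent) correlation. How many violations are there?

1

Convergent (same construct = assertiveness): Scale B, Scale A.
Smallest convergent = 0.54. Discriminant |r|: 0.11, 0.52, 0.57; count ≥ 0.54 → 1.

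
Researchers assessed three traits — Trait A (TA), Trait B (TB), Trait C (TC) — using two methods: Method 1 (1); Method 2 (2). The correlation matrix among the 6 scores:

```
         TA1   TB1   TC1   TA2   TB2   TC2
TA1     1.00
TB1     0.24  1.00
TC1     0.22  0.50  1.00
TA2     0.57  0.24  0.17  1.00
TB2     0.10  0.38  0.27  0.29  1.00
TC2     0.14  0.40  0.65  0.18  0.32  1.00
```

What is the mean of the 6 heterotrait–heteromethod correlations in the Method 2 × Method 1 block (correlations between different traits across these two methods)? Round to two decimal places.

0.22

HTHM values (method 2 × method 1): 0.24, 0.17, 0.10, 0.27, 0.14, 0.40; mean = 1.32/6 = 0.22.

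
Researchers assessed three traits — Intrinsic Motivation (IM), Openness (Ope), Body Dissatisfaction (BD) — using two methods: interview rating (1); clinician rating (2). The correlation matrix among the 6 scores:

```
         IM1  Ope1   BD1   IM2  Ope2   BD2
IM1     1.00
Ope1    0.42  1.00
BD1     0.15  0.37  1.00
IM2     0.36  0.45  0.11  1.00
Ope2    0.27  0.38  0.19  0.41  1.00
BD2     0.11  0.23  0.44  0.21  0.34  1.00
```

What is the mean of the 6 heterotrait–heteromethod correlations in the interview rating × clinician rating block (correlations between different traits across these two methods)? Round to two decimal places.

HTHM values (method 1 × method 2): 0.27, 0.11, 0.45, 0.23, 0.11, 0.19; mean = 1.36/6 = 0.23.

0.23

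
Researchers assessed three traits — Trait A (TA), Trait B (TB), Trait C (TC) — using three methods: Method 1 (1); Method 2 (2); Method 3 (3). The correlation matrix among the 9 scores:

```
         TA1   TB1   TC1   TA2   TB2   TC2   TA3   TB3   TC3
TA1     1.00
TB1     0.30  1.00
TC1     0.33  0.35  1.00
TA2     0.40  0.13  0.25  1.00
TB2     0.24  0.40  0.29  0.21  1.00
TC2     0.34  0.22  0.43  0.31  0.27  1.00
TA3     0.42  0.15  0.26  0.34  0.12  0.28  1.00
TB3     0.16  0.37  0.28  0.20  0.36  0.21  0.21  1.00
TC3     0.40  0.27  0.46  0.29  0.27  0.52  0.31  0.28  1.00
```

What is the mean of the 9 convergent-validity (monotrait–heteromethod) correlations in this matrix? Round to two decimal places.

0.41

Convergent values: 0.40, 0.42, 0.34, 0.40, 0.37, 0.36, 0.43, 0.46, 0.52; mean = 3.70/9 = 0.41.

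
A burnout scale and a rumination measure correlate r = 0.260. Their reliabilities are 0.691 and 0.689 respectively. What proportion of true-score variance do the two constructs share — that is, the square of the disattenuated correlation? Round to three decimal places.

0.142

Disattenuated r = 0.260 / √(0.691 × 0.689) = 0.260 / 0.6900 = 0.3768.
Shared true-score variance = 0.3768² = 0.1420 ≈ 0.142.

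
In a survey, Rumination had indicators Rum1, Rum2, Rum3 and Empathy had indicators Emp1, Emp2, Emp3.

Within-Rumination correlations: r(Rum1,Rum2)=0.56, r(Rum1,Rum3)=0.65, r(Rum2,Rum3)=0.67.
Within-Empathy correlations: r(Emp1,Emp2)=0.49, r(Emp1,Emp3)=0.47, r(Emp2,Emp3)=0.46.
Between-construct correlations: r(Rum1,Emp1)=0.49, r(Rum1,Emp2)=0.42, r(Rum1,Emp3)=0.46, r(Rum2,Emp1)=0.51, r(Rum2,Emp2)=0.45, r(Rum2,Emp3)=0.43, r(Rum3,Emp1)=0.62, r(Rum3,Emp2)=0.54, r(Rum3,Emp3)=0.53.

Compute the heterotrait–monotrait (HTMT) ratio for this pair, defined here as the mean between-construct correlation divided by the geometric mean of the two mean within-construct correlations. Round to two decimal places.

Mean between = 4.45/9 = 0.4944.
Mean within-Rum = 1.88/3 = 0.6267; mean within-Emp = 1.42/3 = 0.4733.
Geometric mean = √(0.6267 × 0.4733) = 0.5446.
HTMT = 0.4944 / 0.5446 = 0.91.

0.91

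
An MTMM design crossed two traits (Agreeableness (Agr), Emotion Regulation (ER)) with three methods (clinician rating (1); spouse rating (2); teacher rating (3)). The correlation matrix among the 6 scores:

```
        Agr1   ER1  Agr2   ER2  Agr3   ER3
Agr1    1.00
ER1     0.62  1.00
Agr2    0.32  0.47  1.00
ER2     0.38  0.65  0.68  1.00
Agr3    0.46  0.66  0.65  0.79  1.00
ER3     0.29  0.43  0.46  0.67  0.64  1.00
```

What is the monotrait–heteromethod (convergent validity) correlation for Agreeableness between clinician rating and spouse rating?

0.32

Same trait (Agr), different methods: r(Agr1, Agr2) = 0.32.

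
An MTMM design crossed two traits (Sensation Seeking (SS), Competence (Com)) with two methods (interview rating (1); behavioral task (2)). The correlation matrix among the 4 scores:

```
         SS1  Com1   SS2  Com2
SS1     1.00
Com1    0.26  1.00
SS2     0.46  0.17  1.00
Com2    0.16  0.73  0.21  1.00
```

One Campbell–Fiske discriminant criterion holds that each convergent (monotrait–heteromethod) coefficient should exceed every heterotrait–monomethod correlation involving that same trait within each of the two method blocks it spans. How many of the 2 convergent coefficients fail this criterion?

0

Each convergent coefficient versus the relevant comparison correlations:
SS (methods 1·2): 0.46 vs {0.26, 0.21} → pass.
Com (methods 1·2): 0.73 vs {0.26, 0.21} → pass.
0 of 2 fail.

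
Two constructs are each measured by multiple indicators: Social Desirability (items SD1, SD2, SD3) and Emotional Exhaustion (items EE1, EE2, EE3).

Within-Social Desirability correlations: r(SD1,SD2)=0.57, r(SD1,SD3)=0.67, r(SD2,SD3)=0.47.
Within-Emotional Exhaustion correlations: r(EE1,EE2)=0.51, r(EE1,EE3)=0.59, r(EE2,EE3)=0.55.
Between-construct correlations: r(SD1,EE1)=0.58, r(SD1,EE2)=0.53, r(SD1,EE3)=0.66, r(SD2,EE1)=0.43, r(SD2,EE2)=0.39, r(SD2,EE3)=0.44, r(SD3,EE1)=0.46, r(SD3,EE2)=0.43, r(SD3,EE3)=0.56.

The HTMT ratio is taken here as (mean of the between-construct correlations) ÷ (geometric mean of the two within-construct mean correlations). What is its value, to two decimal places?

0.89

Mean between = 4.48/9 = 0.4978.
Mean within-SD = 1.71/3 = 0.5700; mean within-EE = 1.65/3 = 0.5500.
Geometric mean = √(0.5700 × 0.5500) = 0.5599.
HTMT = 0.4978 / 0.5599 = 0.89.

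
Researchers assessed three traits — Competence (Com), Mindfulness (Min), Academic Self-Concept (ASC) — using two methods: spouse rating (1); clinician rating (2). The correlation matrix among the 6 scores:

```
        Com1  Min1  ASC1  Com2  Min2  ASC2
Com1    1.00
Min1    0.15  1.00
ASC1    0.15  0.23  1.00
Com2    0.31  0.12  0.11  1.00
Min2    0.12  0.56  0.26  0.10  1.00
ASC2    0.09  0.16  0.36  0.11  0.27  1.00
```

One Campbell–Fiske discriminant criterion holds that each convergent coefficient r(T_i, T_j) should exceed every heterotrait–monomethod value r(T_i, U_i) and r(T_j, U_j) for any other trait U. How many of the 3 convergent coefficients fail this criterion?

Checking each validity diagonal entry against its comparison values:
Com (methods 1·2): 0.31 vs {0.15, 0.10, 0.15, 0.11} → pass.
Min (methods 1·2): 0.56 vs {0.15, 0.10, 0.23, 0.27} → pass.
ASC (methods 1·2): 0.36 vs {0.15, 0.11, 0.23, 0.27} → pass.
0 of 3 fail.

0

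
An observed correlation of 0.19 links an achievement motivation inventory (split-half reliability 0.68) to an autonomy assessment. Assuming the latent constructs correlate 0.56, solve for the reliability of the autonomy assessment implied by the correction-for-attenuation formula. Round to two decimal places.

0.17

r_true = r_obs / √(r_xx · r_yy) ⇒ 0.56 = 0.19 / √(0.68 · r_yy).
√(0.68 · r_yy) = 0.19 / 0.56 = 0.3393; 0.68 · r_yy = 0.1151; r_yy = 0.1151 / 0.68 ≈ 0.17.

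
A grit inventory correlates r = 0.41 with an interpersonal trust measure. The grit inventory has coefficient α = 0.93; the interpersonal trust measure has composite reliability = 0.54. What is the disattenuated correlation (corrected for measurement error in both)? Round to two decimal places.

r_true = r_obs / √(r_xx · r_yy) = 0.41 / √(0.93 × 0.54) = 0.41 / √0.5022 = 0.41 / 0.7087 ≈ 0.58.

0.58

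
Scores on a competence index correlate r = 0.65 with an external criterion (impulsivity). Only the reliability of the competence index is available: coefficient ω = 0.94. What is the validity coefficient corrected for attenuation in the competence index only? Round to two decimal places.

Single correction: r_c = r_obs / √r_xx = 0.65 / √0.94 = 0.65 / 0.9695 ≈ 0.67.

0.67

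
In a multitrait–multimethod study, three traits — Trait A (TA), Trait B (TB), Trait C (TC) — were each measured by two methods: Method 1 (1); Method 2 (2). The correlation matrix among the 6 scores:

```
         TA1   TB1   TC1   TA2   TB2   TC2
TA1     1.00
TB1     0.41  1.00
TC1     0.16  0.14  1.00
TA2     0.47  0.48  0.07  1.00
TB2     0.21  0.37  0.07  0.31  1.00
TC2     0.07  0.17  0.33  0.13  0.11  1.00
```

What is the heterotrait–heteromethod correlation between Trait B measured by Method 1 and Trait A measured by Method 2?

0.48

Different traits and methods: r(TB1, TA2) = 0.48.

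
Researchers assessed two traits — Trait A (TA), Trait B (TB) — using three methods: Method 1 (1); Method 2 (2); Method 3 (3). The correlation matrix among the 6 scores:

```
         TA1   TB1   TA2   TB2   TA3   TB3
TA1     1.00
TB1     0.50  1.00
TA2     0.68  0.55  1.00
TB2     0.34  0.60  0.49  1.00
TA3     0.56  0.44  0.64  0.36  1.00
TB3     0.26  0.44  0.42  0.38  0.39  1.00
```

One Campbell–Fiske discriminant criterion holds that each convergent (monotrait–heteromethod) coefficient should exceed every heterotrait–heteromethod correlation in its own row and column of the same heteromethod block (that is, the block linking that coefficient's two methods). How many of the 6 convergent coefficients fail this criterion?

Convergent coefficients and their comparison sets:
TA (methods 1·2): 0.68 vs {0.34, 0.55} → pass.
TA (methods 1·3): 0.56 vs {0.26, 0.44} → pass.
TA (methods 2·3): 0.64 vs {0.42, 0.36} → pass.
TB (methods 1·2): 0.60 vs {0.55, 0.34} → pass.
TB (methods 1·3): 0.44 vs {0.44, 0.26} → fail.
TB (methods 2·3): 0.38 vs {0.36, 0.42} → fail.
2 of 6 fail.

2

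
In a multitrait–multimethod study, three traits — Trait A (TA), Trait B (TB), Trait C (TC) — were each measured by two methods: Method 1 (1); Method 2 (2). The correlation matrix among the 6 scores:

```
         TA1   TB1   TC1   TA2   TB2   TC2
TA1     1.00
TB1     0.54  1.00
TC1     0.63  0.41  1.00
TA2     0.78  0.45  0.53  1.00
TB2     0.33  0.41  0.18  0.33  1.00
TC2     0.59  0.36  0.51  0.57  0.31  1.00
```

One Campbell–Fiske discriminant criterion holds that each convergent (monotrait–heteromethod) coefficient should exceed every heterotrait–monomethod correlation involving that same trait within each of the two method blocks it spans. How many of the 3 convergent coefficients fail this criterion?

Checking each validity diagonal entry against its comparison values:
TA (methods 1·2): 0.78 vs {0.54, 0.33, 0.63, 0.57} → pass.
TB (methods 1·2): 0.41 vs {0.54, 0.33, 0.41, 0.31} → fail.
TC (methods 1·2): 0.51 vs {0.63, 0.57, 0.41, 0.31} → fail.
2 of 3 fail.

2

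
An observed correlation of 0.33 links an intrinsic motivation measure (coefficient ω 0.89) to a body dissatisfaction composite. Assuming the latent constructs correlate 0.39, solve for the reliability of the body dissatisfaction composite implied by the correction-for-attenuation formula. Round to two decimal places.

0.80

r_true = r_obs / √(r_xx · r_yy) ⇒ 0.39 = 0.33 / √(0.89 · r_yy).
√(0.89 · r_yy) = 0.33 / 0.39 = 0.8462; 0.89 · r_yy = 0.7161; r_yy = 0.7161 / 0.89 ≈ 0.80.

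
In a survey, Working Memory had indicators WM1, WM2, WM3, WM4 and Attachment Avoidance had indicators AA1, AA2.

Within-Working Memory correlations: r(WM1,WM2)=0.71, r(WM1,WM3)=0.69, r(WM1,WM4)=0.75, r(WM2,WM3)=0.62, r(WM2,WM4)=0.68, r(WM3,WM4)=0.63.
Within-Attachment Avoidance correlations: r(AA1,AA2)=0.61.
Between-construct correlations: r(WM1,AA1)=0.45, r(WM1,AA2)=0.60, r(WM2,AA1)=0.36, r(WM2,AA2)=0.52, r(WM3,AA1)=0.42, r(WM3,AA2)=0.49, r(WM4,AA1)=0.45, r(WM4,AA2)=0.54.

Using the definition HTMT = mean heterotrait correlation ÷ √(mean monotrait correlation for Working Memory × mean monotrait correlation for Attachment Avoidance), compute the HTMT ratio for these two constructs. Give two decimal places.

0.74

Mean between = 3.83/8 = 0.4788.
Mean within-WM = 4.08/6 = 0.6800; mean within-AA = 0.61/1 = 0.6100.
Geometric mean = √(0.6800 × 0.6100) = 0.6440.
HTMT = 0.4788 / 0.6440 = 0.74.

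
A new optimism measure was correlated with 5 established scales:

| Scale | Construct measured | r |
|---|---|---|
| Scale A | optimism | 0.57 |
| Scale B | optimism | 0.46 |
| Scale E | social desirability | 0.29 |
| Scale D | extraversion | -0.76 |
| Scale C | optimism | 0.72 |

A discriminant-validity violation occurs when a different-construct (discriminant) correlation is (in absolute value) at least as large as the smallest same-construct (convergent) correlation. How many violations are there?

Convergent (same construct = optimism): Scale A, Scale B, Scale C.
Smallest convergent = 0.46. Discriminant |r|: 0.29, 0.76; count ≥ 0.46 → 1.

1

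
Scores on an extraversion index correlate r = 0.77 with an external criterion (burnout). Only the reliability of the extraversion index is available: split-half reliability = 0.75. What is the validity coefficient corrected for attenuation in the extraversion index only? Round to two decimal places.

0.89

Single correction: r_c = r_obs / √r_xx = 0.77 / √0.75 = 0.77 / 0.8660 ≈ 0.89.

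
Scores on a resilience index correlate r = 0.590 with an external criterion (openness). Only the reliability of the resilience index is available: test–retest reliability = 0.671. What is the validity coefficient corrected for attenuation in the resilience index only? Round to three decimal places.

0.720

Single correction: r_c = r_obs / √r_xx = 0.590 / √0.671 = 0.590 / 0.8191 ≈ 0.720.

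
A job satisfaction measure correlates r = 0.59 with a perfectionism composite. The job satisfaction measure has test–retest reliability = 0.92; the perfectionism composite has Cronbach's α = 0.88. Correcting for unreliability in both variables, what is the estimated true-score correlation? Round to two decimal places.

r_true = r_obs / √(r_xx · r_yy) = 0.59 / √(0.92 × 0.88) = 0.59 / √0.8096 = 0.59 / 0.8998 ≈ 0.66.

0.66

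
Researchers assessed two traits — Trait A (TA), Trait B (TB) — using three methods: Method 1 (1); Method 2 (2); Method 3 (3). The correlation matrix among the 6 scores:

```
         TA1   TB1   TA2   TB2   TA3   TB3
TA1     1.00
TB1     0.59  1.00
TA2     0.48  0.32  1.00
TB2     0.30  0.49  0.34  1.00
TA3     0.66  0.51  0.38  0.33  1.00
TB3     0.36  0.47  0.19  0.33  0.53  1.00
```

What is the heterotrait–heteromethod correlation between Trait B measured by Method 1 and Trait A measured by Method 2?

Different traits and methods: r(TB1, TA2) = 0.32.

0.32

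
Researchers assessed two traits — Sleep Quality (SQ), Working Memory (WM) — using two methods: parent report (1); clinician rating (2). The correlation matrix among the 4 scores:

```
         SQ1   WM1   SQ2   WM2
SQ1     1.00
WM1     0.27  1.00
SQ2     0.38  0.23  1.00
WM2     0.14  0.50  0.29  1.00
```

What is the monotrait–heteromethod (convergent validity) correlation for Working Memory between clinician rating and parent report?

Same trait (WM), different methods: r(WM2, WM1) = 0.50.

0.50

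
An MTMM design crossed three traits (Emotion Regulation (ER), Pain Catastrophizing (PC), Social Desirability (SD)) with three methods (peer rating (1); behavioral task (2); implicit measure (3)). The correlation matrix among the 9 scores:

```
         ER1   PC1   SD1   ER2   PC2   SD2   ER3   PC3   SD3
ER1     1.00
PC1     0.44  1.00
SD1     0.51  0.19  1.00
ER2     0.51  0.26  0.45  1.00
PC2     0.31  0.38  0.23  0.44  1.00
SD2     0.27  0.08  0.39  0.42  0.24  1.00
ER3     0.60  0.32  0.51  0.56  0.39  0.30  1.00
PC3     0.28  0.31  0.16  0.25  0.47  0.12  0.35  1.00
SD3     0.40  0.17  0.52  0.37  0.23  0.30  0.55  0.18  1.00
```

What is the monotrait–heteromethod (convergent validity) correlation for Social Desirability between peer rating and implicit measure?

Same trait (SD), different methods: r(SD1, SD3) = 0.52.

0.52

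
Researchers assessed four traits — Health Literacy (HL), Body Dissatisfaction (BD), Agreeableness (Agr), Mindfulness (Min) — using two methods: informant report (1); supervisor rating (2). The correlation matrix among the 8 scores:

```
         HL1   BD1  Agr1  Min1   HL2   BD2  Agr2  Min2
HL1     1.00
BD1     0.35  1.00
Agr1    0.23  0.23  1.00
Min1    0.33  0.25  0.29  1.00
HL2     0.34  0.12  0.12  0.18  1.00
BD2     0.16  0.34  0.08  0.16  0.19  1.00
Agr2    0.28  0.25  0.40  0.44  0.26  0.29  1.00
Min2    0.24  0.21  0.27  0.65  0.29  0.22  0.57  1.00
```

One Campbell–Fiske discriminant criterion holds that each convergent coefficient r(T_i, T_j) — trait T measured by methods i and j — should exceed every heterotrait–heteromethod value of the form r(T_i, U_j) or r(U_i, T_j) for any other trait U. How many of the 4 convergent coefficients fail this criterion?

1

Checking each validity diagonal entry against its comparison values:
HL (methods 1·2): 0.34 vs {0.16, 0.12, 0.28, 0.12, 0.24, 0.18} → pass.
BD (methods 1·2): 0.34 vs {0.12, 0.16, 0.25, 0.08, 0.21, 0.16} → pass.
Agr (methods 1·2): 0.40 vs {0.12, 0.28, 0.08, 0.25, 0.27, 0.44} → fail.
Min (methods 1·2): 0.65 vs {0.18, 0.24, 0.16, 0.21, 0.44, 0.27} → pass.
1 of 4 fail.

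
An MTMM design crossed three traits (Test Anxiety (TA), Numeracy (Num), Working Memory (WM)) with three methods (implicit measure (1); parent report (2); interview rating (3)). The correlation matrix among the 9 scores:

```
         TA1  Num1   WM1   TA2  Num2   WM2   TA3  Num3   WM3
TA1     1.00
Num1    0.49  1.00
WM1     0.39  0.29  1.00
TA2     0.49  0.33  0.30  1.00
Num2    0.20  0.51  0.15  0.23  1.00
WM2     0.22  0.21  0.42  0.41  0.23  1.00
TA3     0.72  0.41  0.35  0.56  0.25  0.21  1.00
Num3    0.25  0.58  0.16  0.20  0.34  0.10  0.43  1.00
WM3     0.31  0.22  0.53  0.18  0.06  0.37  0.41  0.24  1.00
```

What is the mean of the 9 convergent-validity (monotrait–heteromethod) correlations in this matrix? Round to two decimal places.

Convergent values: 0.49, 0.72, 0.56, 0.51, 0.58, 0.34, 0.42, 0.53, 0.37; mean = 4.52/9 = 0.50.

0.50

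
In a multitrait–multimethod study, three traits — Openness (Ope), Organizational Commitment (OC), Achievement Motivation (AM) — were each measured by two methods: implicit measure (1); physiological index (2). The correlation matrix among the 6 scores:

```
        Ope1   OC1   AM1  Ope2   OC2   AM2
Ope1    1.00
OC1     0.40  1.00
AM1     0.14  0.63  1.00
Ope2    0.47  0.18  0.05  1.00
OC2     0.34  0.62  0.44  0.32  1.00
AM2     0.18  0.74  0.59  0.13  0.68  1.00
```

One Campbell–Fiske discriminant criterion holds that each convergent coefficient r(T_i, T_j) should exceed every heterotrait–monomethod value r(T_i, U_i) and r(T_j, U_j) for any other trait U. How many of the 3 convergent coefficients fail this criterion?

2

Checking each validity diagonal entry against its comparison values:
Ope (methods 1·2): 0.47 vs {0.40, 0.32, 0.14, 0.13} → pass.
OC (methods 1·2): 0.62 vs {0.40, 0.32, 0.63, 0.68} → fail.
AM (methods 1·2): 0.59 vs {0.14, 0.13, 0.63, 0.68} → fail.
2 of 3 fail.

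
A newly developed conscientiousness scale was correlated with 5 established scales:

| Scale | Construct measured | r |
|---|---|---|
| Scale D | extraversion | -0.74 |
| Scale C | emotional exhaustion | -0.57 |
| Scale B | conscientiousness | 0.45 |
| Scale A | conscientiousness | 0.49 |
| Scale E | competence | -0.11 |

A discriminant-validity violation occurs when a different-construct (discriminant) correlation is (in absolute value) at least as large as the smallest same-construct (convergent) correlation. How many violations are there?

2

Convergent (same construct = conscientiousness): Scale B, Scale A.
Smallest convergent = 0.45. Discriminant |r|: 0.74, 0.57, 0.11; count ≥ 0.45 → 2.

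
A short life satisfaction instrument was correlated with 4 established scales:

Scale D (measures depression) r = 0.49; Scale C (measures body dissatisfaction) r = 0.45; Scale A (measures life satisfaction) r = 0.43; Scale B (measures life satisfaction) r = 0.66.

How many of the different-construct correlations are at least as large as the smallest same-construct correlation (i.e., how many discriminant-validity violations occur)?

2

Convergent (same construct = life satisfaction): Scale A, Scale B.
Smallest convergent = 0.43. Discriminant values: 0.49, 0.45; count ≥ 0.43 → 2.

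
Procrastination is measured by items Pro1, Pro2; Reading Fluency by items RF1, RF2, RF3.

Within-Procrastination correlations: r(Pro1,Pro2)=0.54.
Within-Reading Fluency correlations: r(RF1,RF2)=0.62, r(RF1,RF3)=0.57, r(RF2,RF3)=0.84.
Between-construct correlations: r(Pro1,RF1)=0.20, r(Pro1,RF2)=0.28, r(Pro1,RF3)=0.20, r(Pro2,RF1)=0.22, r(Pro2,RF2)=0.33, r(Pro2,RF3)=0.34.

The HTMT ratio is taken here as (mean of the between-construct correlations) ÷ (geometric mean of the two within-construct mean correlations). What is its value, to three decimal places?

0.433

Mean heterotrait r = 1.57/6 = 0.2617.
Mean within-Pro = 0.54/1 = 0.5400; mean within-RF = 2.03/3 = 0.6767.
Geometric mean = √(0.5400 × 0.6767) = 0.6045.
HTMT = 0.2617 / 0.6045 = 0.433.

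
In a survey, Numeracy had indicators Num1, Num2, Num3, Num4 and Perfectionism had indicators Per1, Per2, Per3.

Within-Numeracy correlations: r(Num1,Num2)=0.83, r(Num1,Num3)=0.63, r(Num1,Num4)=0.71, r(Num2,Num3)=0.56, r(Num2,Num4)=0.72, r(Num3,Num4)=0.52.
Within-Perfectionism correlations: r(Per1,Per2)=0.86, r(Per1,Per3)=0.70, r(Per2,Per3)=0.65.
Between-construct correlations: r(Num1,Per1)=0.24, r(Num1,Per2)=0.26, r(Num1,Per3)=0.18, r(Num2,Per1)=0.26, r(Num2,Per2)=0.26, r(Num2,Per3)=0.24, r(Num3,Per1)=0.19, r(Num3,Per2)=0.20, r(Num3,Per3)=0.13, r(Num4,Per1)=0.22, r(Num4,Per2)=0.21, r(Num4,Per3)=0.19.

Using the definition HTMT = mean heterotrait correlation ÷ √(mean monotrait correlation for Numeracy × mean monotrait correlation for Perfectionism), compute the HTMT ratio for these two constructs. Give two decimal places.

0.31

Mean heterotrait r = 2.58/12 = 0.2150.
Mean within-Num = 3.97/6 = 0.6617; mean within-Per = 2.21/3 = 0.7367.
Geometric mean = √(0.6617 × 0.7367) = 0.6982.
HTMT = 0.2150 / 0.6982 = 0.31.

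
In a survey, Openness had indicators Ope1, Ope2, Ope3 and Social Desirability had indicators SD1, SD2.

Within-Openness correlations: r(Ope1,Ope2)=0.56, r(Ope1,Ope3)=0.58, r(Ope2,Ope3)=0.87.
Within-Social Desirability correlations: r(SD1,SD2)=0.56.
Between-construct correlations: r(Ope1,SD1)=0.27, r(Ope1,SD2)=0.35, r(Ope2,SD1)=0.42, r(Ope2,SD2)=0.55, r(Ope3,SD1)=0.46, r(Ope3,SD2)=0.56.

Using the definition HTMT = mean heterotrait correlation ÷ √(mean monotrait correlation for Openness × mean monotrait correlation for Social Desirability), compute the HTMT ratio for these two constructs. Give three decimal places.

Between-construct mean = 2.61/6 = 0.4350.
Mean within-Ope = 2.01/3 = 0.6700; mean within-SD = 0.56/1 = 0.5600.
Geometric mean = √(0.6700 × 0.5600) = 0.6125.
HTMT = 0.4350 / 0.6125 = 0.710.

0.710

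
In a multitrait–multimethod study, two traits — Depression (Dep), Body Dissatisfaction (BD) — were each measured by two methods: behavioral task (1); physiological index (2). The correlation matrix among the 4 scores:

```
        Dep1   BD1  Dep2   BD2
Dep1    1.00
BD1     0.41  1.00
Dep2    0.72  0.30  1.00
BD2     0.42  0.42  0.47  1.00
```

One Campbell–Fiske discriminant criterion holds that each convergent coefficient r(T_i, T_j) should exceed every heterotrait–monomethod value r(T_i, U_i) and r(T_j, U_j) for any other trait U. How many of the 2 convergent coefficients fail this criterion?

Checking each validity diagonal entry against its comparison values:
Dep (methods 1·2): 0.72 vs {0.41, 0.47} → pass.
BD (methods 1·2): 0.42 vs {0.41, 0.47} → fail.
1 of 2 fail.

1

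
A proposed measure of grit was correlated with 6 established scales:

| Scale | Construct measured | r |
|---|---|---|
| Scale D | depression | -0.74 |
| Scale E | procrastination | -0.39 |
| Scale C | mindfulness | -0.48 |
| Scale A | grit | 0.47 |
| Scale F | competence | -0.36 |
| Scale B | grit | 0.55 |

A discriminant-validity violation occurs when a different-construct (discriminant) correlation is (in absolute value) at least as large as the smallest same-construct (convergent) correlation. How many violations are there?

Convergent (same construct = grit): Scale A, Scale B.
Smallest convergent = 0.47. Discriminant |r|: 0.74, 0.39, 0.48, 0.36; count ≥ 0.47 → 2.

2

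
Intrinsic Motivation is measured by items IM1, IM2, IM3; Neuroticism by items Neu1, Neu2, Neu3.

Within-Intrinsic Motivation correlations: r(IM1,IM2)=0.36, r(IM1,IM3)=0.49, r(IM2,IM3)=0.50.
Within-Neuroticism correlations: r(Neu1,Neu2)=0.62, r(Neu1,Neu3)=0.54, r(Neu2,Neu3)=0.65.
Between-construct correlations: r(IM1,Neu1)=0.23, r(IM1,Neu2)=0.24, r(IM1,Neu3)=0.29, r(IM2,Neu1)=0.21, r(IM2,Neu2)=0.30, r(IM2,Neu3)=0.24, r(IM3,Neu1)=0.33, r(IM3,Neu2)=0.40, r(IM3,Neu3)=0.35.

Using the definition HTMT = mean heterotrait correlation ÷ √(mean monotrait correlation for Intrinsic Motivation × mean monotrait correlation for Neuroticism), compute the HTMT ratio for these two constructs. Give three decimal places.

Mean heterotrait r = 2.59/9 = 0.2878.
Mean within-IM = 1.35/3 = 0.4500; mean within-Neu = 1.81/3 = 0.6033.
Geometric mean = √(0.4500 × 0.6033) = 0.5210.
HTMT = 0.2878 / 0.5210 = 0.552.

0.552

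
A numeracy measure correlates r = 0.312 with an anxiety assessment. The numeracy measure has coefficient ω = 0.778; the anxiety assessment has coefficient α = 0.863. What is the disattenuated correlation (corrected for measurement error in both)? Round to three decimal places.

r_true = r_obs / √(r_xx · r_yy) = 0.312 / √(0.778 × 0.863) = 0.312 / √0.671414 = 0.312 / 0.8194 ≈ 0.381.

0.381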